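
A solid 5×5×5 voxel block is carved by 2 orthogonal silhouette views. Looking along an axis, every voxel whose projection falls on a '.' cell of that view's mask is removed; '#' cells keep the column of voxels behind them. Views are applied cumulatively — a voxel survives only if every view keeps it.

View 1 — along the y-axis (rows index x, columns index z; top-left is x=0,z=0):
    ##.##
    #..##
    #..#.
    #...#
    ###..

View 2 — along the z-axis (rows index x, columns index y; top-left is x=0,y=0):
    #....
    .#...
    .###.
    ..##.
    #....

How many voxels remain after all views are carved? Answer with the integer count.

remaining voxels: 20

before carving: 125 voxels (5×5×5)
V1 y: intersect with XZ mask (14 set) -- 70 left
V2 z: intersect with XY mask (8 set) -- 20 left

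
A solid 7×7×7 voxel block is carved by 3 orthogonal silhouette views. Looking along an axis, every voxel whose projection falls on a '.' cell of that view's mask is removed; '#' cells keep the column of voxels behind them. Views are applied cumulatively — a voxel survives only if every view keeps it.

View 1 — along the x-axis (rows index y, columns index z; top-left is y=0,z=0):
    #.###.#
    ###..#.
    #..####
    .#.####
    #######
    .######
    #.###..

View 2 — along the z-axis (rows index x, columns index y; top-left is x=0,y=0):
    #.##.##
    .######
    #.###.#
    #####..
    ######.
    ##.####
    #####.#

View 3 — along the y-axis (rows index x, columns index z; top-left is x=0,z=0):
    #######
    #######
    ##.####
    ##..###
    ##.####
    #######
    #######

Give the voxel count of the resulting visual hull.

remaining voxels: 187

full grid |V| = 343
V1 x: intersect with YZ mask (36 set) -- 252 left
V2 z: intersect with XY mask (39 set) -- 201 left
V3 y: intersect with XZ mask (45 set) -- 187 left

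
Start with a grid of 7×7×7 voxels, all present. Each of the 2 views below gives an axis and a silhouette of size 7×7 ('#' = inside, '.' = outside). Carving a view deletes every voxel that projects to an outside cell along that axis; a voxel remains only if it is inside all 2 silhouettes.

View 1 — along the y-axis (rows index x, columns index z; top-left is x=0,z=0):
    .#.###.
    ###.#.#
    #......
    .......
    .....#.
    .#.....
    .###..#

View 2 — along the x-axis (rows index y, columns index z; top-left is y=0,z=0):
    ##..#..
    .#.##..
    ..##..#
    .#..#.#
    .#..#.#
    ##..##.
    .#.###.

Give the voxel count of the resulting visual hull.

|visual hull| = 58

full grid |V| = 343
carve view 1 (along y, XZ-mask fill 16/49): 112 voxels remain
carve view 2 (along x, YZ-mask fill 23/49): 58 voxels remain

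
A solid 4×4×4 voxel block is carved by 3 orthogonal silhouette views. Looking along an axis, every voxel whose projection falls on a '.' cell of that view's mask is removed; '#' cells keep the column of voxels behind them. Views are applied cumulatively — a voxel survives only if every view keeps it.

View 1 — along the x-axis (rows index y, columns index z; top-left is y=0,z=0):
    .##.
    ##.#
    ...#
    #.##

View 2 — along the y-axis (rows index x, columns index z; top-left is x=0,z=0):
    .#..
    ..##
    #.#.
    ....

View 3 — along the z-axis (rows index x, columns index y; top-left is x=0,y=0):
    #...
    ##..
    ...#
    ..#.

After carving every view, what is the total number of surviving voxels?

remaining voxels: 5

before carving: 64 voxels (4×4×4)
[1] x-view keeps 9 columns → grid now 36
[2] y-view keeps 5 columns → grid now 11
[3] z-view keeps 5 columns → grid now 5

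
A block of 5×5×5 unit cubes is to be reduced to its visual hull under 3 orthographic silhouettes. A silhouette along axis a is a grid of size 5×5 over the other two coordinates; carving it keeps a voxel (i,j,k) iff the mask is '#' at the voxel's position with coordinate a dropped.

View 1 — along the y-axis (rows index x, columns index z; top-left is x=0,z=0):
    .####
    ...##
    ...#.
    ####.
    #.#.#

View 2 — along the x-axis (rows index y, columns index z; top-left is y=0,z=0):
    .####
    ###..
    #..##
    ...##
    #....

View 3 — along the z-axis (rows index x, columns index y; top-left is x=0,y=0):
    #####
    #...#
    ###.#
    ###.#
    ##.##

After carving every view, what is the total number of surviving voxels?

remaining voxels: 29

initial block: 5^3 = 125
[1] y-view keeps 14 columns → grid now 70
[2] x-view keeps 13 columns → grid now 37
[3] z-view keeps 19 columns → grid now 29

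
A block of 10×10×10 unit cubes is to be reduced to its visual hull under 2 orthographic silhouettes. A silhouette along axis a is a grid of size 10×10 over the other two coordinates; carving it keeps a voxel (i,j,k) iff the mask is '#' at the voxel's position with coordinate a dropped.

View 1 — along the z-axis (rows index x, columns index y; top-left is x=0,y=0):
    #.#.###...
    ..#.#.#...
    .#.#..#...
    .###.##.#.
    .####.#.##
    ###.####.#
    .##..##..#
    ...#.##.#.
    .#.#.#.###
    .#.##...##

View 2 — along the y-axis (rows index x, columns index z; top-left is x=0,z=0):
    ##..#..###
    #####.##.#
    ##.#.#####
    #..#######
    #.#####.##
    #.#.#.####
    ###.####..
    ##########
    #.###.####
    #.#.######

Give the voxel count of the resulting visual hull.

start: 10×10×10 = 1000 voxels
  1. axis=2 (XY plane), |mask|=52  ⇒  voxels=520
  2. axis=1 (XZ plane), |mask|=78  ⇒  voxels=401

remaining voxels: 401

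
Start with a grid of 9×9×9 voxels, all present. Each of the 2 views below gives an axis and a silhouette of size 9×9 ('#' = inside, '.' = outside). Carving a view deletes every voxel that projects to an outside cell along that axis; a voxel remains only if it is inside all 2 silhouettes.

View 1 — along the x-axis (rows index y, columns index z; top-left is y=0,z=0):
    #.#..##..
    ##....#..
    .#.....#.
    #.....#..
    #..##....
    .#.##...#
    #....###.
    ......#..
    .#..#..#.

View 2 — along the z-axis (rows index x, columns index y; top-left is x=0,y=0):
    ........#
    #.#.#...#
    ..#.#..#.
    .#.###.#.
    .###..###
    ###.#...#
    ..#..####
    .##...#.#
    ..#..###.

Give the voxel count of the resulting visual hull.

initial block: 9^3 = 729
  1. axis=0 (YZ plane), |mask|=26  ⇒  voxels=234
  2. axis=2 (XY plane), |mask|=37  ⇒  voxels=101

voxel count = 101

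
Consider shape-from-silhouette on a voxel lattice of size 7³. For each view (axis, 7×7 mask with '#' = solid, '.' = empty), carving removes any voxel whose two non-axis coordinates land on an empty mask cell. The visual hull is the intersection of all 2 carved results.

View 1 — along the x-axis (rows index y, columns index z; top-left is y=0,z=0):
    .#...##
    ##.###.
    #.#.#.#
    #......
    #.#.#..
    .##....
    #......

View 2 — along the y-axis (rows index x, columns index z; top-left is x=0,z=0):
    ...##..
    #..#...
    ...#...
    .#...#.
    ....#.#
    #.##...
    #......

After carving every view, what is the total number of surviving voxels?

voxel count = 35

before carving: 343 voxels (7×7×7)
after view 1 [x-axis, 19 of 49 cells solid] → remaining = 133
after view 2 [y-axis, 13 of 49 cells solid] → remaining = 35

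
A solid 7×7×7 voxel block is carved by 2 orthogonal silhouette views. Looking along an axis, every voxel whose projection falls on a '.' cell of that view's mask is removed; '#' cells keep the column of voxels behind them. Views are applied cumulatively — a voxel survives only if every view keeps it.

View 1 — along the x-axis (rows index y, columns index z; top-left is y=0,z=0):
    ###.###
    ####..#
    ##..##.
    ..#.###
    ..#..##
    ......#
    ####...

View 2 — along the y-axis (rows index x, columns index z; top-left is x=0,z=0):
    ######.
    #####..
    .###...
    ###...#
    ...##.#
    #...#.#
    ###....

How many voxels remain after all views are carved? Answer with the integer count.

initial block: 7^3 = 343
V1 x: intersect with YZ mask (27 set) -- 189 left
V2 y: intersect with XZ mask (27 set) -- 104 left

remaining voxels: 104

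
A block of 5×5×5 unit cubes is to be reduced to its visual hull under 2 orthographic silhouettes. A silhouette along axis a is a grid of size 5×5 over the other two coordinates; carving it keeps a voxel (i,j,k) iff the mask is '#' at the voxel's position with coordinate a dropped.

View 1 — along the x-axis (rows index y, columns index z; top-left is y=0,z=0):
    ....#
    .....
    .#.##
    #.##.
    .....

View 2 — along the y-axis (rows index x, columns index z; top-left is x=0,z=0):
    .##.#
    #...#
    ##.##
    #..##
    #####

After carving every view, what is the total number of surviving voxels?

before carving: 125 voxels (5×5×5)
step 1: project along x, AND mask (7/25) → |grid| = 35
step 2: project along y, AND mask (17/25) → |grid| = 25

remaining voxels: 25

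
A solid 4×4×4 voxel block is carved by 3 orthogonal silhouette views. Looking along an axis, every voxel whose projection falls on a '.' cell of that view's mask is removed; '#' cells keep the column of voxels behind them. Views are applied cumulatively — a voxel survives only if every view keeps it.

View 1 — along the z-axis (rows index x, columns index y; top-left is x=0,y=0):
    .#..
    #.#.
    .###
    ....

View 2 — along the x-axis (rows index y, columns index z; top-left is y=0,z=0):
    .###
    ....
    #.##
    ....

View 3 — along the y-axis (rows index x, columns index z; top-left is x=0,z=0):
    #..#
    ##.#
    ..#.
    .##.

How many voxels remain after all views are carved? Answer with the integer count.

|visual hull| = 5

before carving: 64 voxels (4×4×4)
after view 1 [z-axis, 6 of 16 cells solid] → remaining = 24
after view 2 [x-axis, 6 of 16 cells solid] → remaining = 9
after view 3 [y-axis, 8 of 16 cells solid] → remaining = 5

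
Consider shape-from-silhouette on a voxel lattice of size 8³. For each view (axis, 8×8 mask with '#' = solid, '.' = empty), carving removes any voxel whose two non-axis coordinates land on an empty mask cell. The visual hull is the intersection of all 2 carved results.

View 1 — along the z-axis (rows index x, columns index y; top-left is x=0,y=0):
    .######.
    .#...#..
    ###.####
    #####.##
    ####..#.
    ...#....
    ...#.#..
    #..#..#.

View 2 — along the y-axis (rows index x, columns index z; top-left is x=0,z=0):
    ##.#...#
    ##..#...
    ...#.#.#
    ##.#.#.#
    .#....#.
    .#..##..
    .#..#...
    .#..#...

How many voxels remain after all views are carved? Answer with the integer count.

remaining voxels: 109

start: 8×8×8 = 512 voxels
carve view 1 (along z, XY-mask fill 33/64): 264 voxels remain
carve view 2 (along y, XZ-mask fill 24/64): 109 voxels remain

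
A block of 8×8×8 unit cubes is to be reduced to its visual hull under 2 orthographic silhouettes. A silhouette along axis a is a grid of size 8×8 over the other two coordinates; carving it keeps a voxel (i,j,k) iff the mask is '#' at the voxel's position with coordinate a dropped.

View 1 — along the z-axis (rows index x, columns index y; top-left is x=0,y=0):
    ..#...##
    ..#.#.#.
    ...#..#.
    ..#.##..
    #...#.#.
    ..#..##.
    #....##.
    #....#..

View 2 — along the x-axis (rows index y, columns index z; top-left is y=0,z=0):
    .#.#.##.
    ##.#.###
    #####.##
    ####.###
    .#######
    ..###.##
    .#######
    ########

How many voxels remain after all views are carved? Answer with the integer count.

138 voxels

before carving: 512 voxels (8×8×8)
step 1: project along z, AND mask (22/64) → |grid| = 176
step 2: project along x, AND mask (51/64) → |grid| = 138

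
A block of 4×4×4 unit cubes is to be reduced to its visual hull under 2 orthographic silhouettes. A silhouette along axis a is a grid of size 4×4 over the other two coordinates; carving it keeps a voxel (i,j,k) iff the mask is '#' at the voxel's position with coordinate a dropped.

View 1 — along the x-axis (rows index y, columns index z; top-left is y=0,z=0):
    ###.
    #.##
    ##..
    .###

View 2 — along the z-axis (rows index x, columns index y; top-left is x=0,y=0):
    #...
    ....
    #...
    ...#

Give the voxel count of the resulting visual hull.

before carving: 64 voxels (4×4×4)
[1] x-view keeps 11 columns → grid now 44
[2] z-view keeps 3 columns → grid now 9

9 voxels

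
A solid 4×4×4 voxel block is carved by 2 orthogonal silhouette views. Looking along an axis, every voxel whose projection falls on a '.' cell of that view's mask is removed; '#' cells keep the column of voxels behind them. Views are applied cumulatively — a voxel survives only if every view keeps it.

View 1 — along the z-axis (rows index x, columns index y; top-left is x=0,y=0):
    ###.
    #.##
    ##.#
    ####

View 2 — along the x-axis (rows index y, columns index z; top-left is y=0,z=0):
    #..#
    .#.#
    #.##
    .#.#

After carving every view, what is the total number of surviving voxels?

|visual hull| = 29

before carving: 64 voxels (4×4×4)
step 1: project along z, AND mask (13/16) → |grid| = 52
step 2: project along x, AND mask (9/16) → |grid| = 29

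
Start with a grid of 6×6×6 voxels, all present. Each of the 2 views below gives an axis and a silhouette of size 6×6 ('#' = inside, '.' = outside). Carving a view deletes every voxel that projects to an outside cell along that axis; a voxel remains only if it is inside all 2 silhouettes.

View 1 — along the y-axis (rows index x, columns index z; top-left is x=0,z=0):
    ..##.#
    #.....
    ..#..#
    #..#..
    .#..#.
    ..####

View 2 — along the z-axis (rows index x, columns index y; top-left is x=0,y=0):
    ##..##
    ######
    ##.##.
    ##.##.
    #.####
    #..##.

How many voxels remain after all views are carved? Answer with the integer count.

voxel count = 56

full grid |V| = 216
carve view 1 (along y, XZ-mask fill 14/36): 84 voxels remain
carve view 2 (along z, XY-mask fill 26/36): 56 voxels remain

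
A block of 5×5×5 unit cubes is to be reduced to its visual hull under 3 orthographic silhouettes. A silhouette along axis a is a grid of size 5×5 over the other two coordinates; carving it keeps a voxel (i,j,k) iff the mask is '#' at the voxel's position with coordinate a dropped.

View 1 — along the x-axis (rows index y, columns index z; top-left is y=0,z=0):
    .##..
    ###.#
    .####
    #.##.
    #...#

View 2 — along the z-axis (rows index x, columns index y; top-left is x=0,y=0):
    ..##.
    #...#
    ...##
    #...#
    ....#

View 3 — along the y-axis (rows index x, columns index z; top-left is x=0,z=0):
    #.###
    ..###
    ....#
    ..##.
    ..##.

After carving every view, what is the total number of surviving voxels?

remaining voxels: 10

before carving: 125 voxels (5×5×5)
  1. axis=0 (YZ plane), |mask|=15  ⇒  voxels=75
  2. axis=2 (XY plane), |mask|=9  ⇒  voxels=22
  3. axis=1 (XZ plane), |mask|=12  ⇒  voxels=10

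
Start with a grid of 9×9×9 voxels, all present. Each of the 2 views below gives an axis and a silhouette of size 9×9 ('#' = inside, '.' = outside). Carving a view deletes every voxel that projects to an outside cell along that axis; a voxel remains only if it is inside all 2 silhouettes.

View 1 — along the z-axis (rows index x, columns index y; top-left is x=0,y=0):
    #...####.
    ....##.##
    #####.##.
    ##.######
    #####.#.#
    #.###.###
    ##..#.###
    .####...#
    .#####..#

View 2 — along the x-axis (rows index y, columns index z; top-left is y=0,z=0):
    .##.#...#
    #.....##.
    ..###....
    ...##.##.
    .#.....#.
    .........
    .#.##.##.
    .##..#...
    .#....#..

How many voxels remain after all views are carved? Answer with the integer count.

161 voxels

before carving: 729 voxels (9×9×9)
V1 z: intersect with XY mask (55 set) -- 495 left
V2 x: intersect with YZ mask (26 set) -- 161 left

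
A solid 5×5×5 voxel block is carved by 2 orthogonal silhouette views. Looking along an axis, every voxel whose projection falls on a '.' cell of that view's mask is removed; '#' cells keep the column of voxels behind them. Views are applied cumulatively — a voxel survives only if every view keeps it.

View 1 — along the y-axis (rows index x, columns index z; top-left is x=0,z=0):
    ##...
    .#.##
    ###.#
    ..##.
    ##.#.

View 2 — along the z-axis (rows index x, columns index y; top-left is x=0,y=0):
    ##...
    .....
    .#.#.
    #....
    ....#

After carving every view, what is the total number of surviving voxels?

start: 5×5×5 = 125 voxels
[1] y-view keeps 14 columns → grid now 70
[2] z-view keeps 6 columns → grid now 17

17 voxels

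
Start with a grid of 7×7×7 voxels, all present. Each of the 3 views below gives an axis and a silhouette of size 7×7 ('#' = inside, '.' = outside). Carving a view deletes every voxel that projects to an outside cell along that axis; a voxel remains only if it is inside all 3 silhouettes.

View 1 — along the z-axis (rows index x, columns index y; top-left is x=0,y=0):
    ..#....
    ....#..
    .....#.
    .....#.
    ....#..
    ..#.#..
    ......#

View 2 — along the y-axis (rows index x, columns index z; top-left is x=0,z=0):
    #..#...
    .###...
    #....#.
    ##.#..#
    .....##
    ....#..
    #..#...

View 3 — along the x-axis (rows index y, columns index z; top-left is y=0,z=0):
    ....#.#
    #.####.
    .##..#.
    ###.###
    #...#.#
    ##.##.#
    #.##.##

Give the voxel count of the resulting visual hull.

full grid |V| = 343
V1 z: intersect with XY mask (8 set) -- 56 left
V2 y: intersect with XZ mask (16 set) -- 17 left
V3 x: intersect with YZ mask (29 set) -- 9 left

voxel count = 9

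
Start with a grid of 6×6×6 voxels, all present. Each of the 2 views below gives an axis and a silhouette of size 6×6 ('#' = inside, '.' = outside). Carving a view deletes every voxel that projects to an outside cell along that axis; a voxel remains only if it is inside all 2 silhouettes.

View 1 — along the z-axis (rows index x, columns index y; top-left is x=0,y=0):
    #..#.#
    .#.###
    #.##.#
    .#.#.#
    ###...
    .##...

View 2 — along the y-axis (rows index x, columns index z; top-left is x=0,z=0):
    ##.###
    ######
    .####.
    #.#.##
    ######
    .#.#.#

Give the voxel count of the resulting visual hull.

before carving: 216 voxels (6×6×6)
V1 z: intersect with XY mask (19 set) -- 114 left
V2 y: intersect with XZ mask (28 set) -- 91 left

remaining voxels: 91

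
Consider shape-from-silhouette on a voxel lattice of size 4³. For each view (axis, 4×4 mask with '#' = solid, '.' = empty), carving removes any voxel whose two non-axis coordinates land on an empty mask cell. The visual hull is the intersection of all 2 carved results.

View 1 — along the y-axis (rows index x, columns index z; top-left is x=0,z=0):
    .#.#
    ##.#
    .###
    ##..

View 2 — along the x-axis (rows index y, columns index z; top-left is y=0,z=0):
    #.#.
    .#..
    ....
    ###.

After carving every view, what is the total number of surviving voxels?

remaining voxels: 14

start: 4×4×4 = 64 voxels
step 1: project along y, AND mask (10/16) → |grid| = 40
step 2: project along x, AND mask (6/16) → |grid| = 14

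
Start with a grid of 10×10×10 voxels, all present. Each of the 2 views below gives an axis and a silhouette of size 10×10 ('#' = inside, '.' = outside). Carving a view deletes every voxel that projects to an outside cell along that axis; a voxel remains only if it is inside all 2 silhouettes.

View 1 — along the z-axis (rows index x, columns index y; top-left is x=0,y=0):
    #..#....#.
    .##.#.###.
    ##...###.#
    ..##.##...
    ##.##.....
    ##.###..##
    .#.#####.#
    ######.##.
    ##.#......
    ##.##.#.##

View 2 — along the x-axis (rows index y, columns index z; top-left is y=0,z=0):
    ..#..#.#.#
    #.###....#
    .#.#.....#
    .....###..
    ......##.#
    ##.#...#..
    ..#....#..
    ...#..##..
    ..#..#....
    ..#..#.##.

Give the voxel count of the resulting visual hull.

voxel count = 187

full grid |V| = 1000
after view 1 [z-axis, 55 of 100 cells solid] → remaining = 550
after view 2 [x-axis, 33 of 100 cells solid] → remaining = 187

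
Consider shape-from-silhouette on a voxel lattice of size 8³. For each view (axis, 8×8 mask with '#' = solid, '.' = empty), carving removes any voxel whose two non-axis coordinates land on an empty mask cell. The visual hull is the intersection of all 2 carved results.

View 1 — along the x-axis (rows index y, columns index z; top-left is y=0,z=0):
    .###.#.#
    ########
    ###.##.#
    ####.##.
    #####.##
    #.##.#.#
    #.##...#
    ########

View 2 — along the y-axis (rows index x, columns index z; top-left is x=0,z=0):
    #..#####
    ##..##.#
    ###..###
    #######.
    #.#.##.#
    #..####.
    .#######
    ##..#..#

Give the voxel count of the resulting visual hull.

remaining voxels: 271

full grid |V| = 512
carve view 1 (along x, YZ-mask fill 49/64): 392 voxels remain
carve view 2 (along y, XZ-mask fill 45/64): 271 voxels remain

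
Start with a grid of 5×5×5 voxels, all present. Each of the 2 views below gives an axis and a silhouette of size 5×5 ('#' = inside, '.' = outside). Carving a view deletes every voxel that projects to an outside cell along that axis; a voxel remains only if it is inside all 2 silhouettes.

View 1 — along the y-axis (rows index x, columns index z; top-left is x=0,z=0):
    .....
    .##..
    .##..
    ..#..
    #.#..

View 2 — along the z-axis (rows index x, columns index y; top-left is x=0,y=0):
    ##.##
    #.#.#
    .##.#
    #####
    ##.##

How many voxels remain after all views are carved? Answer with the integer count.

remaining voxels: 25

full grid |V| = 125
after view 1 [y-axis, 7 of 25 cells solid] → remaining = 35
after view 2 [z-axis, 19 of 25 cells solid] → remaining = 25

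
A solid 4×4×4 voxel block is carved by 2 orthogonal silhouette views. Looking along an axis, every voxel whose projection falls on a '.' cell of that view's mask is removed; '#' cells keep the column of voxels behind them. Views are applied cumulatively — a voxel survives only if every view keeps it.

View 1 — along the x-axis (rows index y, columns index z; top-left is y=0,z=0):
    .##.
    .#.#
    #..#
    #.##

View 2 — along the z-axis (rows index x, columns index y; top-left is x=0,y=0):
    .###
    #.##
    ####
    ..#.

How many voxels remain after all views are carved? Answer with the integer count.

remaining voxels: 25

before carving: 64 voxels (4×4×4)
step 1: project along x, AND mask (9/16) → |grid| = 36
step 2: project along z, AND mask (11/16) → |grid| = 25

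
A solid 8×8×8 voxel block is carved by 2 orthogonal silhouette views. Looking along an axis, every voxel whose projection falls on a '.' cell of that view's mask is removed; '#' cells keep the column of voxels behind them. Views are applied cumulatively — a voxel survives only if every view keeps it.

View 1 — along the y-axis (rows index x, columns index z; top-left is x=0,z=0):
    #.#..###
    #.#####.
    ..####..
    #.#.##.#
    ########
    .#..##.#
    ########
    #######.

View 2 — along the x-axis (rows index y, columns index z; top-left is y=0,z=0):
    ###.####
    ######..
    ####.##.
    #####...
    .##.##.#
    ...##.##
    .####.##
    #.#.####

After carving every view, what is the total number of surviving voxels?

|visual hull| = 267

initial block: 8^3 = 512
[1] y-view keeps 47 columns → grid now 376
[2] x-view keeps 45 columns → grid now 267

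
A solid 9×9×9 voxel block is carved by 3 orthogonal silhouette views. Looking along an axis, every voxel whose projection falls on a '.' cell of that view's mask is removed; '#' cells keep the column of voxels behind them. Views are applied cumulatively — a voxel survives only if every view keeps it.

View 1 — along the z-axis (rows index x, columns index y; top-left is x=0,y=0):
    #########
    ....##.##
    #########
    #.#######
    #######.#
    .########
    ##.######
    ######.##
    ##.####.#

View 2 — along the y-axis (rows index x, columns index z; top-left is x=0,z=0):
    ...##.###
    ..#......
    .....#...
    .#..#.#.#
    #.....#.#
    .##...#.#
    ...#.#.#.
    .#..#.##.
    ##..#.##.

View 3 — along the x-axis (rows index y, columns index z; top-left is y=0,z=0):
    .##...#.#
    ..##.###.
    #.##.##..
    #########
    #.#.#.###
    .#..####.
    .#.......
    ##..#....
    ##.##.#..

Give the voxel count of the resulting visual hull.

|visual hull| = 132

before carving: 729 voxels (9×9×9)
  1. axis=2 (XY plane), |mask|=69  ⇒  voxels=621
  2. axis=1 (XZ plane), |mask|=30  ⇒  voxels=237
  3. axis=0 (YZ plane), |mask|=43  ⇒  voxels=132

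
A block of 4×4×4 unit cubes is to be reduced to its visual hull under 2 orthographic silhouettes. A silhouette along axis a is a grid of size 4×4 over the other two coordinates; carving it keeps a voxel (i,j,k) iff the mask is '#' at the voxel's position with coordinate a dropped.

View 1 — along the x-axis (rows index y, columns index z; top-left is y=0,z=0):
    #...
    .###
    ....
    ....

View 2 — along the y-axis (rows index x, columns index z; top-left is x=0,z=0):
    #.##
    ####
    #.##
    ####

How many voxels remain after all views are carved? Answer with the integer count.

before carving: 64 voxels (4×4×4)
V1 x: intersect with YZ mask (4 set) -- 16 left
V2 y: intersect with XZ mask (14 set) -- 14 left

|visual hull| = 14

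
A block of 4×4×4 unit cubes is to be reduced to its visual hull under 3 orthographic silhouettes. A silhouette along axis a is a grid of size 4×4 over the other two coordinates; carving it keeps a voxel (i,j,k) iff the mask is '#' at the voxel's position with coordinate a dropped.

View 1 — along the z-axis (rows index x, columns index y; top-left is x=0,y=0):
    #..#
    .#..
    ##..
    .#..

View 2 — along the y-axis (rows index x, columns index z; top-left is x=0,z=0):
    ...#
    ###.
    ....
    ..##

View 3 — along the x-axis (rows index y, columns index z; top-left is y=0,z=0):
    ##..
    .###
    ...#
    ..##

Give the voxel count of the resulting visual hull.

voxel count = 5

initial block: 4^3 = 64
  1. axis=2 (XY plane), |mask|=6  ⇒  voxels=24
  2. axis=1 (XZ plane), |mask|=6  ⇒  voxels=7
  3. axis=0 (YZ plane), |mask|=8  ⇒  voxels=5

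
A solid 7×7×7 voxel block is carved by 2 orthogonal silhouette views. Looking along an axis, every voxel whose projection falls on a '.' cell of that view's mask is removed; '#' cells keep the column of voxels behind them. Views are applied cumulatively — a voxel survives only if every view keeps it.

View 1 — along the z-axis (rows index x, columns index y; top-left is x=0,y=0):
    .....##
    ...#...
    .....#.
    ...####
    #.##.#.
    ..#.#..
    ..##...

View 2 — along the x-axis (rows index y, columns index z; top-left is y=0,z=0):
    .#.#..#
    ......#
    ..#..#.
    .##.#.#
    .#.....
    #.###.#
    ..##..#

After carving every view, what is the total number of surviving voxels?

voxel count = 53

full grid |V| = 343
V1 z: intersect with XY mask (16 set) -- 112 left
V2 x: intersect with YZ mask (19 set) -- 53 left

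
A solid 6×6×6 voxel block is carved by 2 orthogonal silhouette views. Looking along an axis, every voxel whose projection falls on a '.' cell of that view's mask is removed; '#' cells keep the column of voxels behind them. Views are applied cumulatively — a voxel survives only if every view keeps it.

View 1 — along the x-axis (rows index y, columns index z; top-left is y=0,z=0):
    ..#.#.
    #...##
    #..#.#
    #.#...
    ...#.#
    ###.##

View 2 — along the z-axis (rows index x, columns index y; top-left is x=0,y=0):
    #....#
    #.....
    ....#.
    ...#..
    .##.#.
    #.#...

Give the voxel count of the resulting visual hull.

remaining voxels: 26

before carving: 216 voxels (6×6×6)
step 1: project along x, AND mask (17/36) → |grid| = 102
step 2: project along z, AND mask (10/36) → |grid| = 26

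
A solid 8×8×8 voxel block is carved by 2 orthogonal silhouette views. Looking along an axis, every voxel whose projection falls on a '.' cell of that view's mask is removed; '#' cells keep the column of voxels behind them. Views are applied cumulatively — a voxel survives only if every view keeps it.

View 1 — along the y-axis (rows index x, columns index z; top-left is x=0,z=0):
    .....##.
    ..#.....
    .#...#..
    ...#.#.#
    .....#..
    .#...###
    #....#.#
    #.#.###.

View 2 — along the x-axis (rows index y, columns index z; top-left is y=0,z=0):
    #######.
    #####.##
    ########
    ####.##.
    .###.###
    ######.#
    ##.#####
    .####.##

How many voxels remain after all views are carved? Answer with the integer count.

137 voxels

full grid |V| = 512
carve view 1 (along y, XZ-mask fill 21/64): 168 voxels remain
carve view 2 (along x, YZ-mask fill 54/64): 137 voxels remain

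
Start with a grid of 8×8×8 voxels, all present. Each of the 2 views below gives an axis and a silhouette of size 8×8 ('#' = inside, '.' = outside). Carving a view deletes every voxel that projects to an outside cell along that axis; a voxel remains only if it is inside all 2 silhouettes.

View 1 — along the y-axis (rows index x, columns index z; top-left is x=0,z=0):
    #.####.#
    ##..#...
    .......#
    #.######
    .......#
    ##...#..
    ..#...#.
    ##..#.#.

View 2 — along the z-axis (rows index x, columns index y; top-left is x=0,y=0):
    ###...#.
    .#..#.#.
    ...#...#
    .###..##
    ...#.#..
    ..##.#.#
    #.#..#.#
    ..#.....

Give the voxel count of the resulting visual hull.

voxel count = 96

start: 8×8×8 = 512 voxels
carve view 1 (along y, XZ-mask fill 27/64): 216 voxels remain
carve view 2 (along z, XY-mask fill 25/64): 96 voxels remain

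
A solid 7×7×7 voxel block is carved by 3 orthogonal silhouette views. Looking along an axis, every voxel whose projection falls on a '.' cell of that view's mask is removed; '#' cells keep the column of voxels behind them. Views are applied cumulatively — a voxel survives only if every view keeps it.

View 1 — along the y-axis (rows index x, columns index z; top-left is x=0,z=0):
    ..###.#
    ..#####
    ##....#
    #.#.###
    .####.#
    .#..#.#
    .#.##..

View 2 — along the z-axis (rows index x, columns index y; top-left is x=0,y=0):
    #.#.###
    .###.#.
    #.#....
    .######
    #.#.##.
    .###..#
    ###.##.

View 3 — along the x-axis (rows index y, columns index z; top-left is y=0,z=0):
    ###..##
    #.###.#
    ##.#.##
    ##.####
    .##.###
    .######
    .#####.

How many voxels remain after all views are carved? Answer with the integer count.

92 voxels

before carving: 343 voxels (7×7×7)
[1] y-view keeps 28 columns → grid now 196
[2] z-view keeps 30 columns → grid now 123
[3] x-view keeps 37 columns → grid now 92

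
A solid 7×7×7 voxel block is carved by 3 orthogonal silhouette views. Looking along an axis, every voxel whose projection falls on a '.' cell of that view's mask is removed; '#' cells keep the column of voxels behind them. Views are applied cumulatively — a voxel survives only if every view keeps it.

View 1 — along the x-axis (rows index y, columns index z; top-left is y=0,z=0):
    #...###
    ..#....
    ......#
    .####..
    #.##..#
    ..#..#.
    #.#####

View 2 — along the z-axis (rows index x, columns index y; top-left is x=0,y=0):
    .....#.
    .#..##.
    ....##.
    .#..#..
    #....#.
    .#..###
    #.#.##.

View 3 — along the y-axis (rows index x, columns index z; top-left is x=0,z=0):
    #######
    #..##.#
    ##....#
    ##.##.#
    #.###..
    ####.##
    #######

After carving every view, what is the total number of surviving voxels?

voxel count = 36

initial block: 7^3 = 343
V1 x: intersect with YZ mask (22 set) -- 154 left
V2 z: intersect with XY mask (18 set) -- 50 left
V3 y: intersect with XZ mask (36 set) -- 36 left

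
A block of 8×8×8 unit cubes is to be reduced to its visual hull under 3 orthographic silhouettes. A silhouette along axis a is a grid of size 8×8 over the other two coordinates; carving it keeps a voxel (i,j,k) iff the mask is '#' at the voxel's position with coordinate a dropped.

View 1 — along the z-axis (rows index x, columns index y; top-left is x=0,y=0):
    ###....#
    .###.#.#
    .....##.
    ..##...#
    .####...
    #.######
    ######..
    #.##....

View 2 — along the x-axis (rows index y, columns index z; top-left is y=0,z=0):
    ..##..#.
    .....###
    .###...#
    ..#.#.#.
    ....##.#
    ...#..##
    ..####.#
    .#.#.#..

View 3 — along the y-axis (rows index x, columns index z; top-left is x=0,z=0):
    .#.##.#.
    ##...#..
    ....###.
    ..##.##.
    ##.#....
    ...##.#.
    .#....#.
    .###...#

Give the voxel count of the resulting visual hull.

initial block: 8^3 = 512
  1. axis=2 (XY plane), |mask|=34  ⇒  voxels=272
  2. axis=0 (YZ plane), |mask|=27  ⇒  voxels=113
  3. axis=1 (XZ plane), |mask|=26  ⇒  voxels=45

voxel count = 45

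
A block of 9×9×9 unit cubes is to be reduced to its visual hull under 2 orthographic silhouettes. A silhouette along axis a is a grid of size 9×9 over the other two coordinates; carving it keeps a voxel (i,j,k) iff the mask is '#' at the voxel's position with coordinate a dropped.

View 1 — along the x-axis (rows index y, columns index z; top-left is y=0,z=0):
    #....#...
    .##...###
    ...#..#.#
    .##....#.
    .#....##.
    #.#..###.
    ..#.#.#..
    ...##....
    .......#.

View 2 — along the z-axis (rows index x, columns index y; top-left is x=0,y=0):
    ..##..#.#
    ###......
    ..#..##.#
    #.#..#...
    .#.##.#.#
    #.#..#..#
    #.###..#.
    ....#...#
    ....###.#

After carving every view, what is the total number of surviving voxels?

start: 9×9×9 = 729 voxels
carve view 1 (along x, YZ-mask fill 27/81): 243 voxels remain
carve view 2 (along z, XY-mask fill 34/81): 97 voxels remain

remaining voxels: 97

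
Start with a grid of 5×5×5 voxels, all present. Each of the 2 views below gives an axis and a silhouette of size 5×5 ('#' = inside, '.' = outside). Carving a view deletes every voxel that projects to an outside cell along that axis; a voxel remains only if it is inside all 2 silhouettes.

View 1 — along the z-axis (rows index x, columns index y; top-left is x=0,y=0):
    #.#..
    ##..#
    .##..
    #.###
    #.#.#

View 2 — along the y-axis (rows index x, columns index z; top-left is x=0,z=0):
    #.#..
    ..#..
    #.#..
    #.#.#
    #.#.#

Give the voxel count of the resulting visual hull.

32 voxels

full grid |V| = 125
carve view 1 (along z, XY-mask fill 14/25): 70 voxels remain
carve view 2 (along y, XZ-mask fill 11/25): 32 voxels remain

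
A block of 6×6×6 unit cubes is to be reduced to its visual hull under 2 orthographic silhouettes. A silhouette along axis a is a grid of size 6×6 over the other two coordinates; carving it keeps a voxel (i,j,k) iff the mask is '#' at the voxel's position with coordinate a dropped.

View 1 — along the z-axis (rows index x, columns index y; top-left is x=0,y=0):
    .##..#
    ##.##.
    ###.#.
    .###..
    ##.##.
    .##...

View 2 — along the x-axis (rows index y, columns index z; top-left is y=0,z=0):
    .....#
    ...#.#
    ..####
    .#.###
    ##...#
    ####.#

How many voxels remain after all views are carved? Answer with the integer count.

57 voxels

start: 6×6×6 = 216 voxels
step 1: project along z, AND mask (20/36) → |grid| = 120
step 2: project along x, AND mask (19/36) → |grid| = 57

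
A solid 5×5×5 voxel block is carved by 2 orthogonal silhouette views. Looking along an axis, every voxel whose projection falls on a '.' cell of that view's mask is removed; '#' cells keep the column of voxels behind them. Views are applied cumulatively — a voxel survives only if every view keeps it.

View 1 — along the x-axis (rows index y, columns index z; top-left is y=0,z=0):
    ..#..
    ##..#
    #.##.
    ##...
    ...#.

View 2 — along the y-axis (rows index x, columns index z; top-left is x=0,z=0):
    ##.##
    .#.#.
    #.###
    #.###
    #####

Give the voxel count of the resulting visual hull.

full grid |V| = 125
after view 1 [x-axis, 10 of 25 cells solid] → remaining = 50
after view 2 [y-axis, 19 of 25 cells solid] → remaining = 38

voxel count = 38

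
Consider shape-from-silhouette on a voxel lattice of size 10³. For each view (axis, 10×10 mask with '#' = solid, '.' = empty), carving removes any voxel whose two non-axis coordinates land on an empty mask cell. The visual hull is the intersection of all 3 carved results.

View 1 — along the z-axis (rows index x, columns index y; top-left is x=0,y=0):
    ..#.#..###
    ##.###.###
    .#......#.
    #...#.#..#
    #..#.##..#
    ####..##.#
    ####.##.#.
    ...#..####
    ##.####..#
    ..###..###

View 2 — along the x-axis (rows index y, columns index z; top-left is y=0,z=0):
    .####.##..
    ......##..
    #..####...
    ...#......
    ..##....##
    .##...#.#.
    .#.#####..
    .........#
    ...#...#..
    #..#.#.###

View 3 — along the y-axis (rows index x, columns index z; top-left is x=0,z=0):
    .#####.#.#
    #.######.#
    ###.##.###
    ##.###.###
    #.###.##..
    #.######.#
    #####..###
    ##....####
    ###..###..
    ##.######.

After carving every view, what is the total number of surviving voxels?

|visual hull| = 153

full grid |V| = 1000
step 1: project along z, AND mask (56/100) → |grid| = 560
step 2: project along x, AND mask (37/100) → |grid| = 210
step 3: project along y, AND mask (73/100) → |grid| = 153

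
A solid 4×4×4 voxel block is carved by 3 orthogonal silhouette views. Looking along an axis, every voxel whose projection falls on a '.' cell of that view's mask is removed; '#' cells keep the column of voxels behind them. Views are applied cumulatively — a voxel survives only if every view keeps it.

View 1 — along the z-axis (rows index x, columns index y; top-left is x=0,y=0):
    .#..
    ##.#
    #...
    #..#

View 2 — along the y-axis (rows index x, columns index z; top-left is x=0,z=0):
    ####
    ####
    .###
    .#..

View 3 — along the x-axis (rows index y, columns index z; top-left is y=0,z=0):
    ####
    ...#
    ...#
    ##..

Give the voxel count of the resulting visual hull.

start: 4×4×4 = 64 voxels
[1] z-view keeps 7 columns → grid now 28
[2] y-view keeps 12 columns → grid now 21
[3] x-view keeps 8 columns → grid now 13

remaining voxels: 13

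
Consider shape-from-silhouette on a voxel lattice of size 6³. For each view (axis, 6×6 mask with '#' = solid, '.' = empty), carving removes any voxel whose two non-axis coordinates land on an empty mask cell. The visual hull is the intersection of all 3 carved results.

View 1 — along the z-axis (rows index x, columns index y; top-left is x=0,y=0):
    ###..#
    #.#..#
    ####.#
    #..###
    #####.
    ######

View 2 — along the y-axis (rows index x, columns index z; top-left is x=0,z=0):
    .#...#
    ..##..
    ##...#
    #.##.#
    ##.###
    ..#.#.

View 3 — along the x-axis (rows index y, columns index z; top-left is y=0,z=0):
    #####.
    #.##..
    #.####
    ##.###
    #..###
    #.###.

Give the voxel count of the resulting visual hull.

57 voxels

initial block: 6^3 = 216
  1. axis=2 (XY plane), |mask|=27  ⇒  voxels=162
  2. axis=1 (XZ plane), |mask|=18  ⇒  voxels=82
  3. axis=0 (YZ plane), |mask|=26  ⇒  voxels=57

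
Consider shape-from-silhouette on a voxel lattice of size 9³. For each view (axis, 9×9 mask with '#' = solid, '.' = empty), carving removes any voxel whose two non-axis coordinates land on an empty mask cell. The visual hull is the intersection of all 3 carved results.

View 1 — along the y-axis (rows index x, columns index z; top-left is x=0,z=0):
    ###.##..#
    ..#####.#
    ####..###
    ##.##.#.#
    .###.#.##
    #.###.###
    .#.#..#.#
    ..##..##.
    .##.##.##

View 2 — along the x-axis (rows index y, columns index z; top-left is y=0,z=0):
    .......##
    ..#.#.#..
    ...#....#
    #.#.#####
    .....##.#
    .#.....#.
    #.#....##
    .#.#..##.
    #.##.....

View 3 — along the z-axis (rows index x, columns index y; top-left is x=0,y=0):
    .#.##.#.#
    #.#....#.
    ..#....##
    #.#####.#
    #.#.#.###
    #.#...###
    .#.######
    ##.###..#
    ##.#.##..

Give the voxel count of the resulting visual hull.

105 voxels

before carving: 729 voxels (9×9×9)
after view 1 [y-axis, 52 of 81 cells solid] → remaining = 468
after view 2 [x-axis, 30 of 81 cells solid] → remaining = 180
after view 3 [z-axis, 47 of 81 cells solid] → remaining = 105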